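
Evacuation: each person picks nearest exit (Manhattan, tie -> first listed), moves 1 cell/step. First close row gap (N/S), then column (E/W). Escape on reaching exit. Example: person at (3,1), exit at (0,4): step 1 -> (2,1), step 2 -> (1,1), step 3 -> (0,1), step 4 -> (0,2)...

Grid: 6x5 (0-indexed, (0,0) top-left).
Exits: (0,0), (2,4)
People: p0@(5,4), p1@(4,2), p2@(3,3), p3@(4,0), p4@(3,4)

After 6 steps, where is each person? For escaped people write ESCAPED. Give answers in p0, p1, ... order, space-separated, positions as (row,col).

Step 1: p0:(5,4)->(4,4) | p1:(4,2)->(3,2) | p2:(3,3)->(2,3) | p3:(4,0)->(3,0) | p4:(3,4)->(2,4)->EXIT
Step 2: p0:(4,4)->(3,4) | p1:(3,2)->(2,2) | p2:(2,3)->(2,4)->EXIT | p3:(3,0)->(2,0) | p4:escaped
Step 3: p0:(3,4)->(2,4)->EXIT | p1:(2,2)->(2,3) | p2:escaped | p3:(2,0)->(1,0) | p4:escaped
Step 4: p0:escaped | p1:(2,3)->(2,4)->EXIT | p2:escaped | p3:(1,0)->(0,0)->EXIT | p4:escaped

ESCAPED ESCAPED ESCAPED ESCAPED ESCAPED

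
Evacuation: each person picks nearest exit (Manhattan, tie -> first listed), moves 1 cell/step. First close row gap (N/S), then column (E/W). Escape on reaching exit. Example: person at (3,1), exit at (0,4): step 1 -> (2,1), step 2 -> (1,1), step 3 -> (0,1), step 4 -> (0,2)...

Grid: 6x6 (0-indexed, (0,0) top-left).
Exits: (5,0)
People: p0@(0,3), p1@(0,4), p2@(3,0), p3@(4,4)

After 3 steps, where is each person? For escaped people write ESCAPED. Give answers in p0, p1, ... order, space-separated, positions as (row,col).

Step 1: p0:(0,3)->(1,3) | p1:(0,4)->(1,4) | p2:(3,0)->(4,0) | p3:(4,4)->(5,4)
Step 2: p0:(1,3)->(2,3) | p1:(1,4)->(2,4) | p2:(4,0)->(5,0)->EXIT | p3:(5,4)->(5,3)
Step 3: p0:(2,3)->(3,3) | p1:(2,4)->(3,4) | p2:escaped | p3:(5,3)->(5,2)

(3,3) (3,4) ESCAPED (5,2)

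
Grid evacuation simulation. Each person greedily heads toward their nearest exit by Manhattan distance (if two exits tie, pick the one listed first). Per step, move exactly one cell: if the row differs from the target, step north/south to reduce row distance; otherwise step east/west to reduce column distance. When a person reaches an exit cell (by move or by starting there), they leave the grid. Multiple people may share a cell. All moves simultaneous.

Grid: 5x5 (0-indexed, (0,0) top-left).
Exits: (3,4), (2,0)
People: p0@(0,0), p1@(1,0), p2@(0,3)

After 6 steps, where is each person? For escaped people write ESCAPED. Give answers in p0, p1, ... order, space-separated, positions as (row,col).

Step 1: p0:(0,0)->(1,0) | p1:(1,0)->(2,0)->EXIT | p2:(0,3)->(1,3)
Step 2: p0:(1,0)->(2,0)->EXIT | p1:escaped | p2:(1,3)->(2,3)
Step 3: p0:escaped | p1:escaped | p2:(2,3)->(3,3)
Step 4: p0:escaped | p1:escaped | p2:(3,3)->(3,4)->EXIT

ESCAPED ESCAPED ESCAPED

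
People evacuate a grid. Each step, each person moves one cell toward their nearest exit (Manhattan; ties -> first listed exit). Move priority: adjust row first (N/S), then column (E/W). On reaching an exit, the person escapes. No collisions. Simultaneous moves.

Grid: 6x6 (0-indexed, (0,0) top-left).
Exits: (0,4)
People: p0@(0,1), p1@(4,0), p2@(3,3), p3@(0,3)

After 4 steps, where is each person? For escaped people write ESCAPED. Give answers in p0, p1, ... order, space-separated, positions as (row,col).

Step 1: p0:(0,1)->(0,2) | p1:(4,0)->(3,0) | p2:(3,3)->(2,3) | p3:(0,3)->(0,4)->EXIT
Step 2: p0:(0,2)->(0,3) | p1:(3,0)->(2,0) | p2:(2,3)->(1,3) | p3:escaped
Step 3: p0:(0,3)->(0,4)->EXIT | p1:(2,0)->(1,0) | p2:(1,3)->(0,3) | p3:escaped
Step 4: p0:escaped | p1:(1,0)->(0,0) | p2:(0,3)->(0,4)->EXIT | p3:escaped

ESCAPED (0,0) ESCAPED ESCAPED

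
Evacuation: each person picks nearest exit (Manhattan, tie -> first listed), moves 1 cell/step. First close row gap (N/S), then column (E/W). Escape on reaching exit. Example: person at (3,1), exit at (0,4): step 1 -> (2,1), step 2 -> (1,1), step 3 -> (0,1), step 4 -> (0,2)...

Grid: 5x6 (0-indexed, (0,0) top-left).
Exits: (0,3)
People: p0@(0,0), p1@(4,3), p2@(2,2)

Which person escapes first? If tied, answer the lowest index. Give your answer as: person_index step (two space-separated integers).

Step 1: p0:(0,0)->(0,1) | p1:(4,3)->(3,3) | p2:(2,2)->(1,2)
Step 2: p0:(0,1)->(0,2) | p1:(3,3)->(2,3) | p2:(1,2)->(0,2)
Step 3: p0:(0,2)->(0,3)->EXIT | p1:(2,3)->(1,3) | p2:(0,2)->(0,3)->EXIT
Step 4: p0:escaped | p1:(1,3)->(0,3)->EXIT | p2:escaped
Exit steps: [3, 4, 3]
First to escape: p0 at step 3

Answer: 0 3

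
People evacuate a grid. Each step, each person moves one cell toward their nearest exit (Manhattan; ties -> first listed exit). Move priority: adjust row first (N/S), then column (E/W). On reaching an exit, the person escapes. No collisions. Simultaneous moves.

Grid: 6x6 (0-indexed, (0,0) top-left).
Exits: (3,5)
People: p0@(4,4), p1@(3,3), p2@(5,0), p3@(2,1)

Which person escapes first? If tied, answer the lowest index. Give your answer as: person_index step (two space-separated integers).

Answer: 0 2

Derivation:
Step 1: p0:(4,4)->(3,4) | p1:(3,3)->(3,4) | p2:(5,0)->(4,0) | p3:(2,1)->(3,1)
Step 2: p0:(3,4)->(3,5)->EXIT | p1:(3,4)->(3,5)->EXIT | p2:(4,0)->(3,0) | p3:(3,1)->(3,2)
Step 3: p0:escaped | p1:escaped | p2:(3,0)->(3,1) | p3:(3,2)->(3,3)
Step 4: p0:escaped | p1:escaped | p2:(3,1)->(3,2) | p3:(3,3)->(3,4)
Step 5: p0:escaped | p1:escaped | p2:(3,2)->(3,3) | p3:(3,4)->(3,5)->EXIT
Step 6: p0:escaped | p1:escaped | p2:(3,3)->(3,4) | p3:escaped
Step 7: p0:escaped | p1:escaped | p2:(3,4)->(3,5)->EXIT | p3:escaped
Exit steps: [2, 2, 7, 5]
First to escape: p0 at step 2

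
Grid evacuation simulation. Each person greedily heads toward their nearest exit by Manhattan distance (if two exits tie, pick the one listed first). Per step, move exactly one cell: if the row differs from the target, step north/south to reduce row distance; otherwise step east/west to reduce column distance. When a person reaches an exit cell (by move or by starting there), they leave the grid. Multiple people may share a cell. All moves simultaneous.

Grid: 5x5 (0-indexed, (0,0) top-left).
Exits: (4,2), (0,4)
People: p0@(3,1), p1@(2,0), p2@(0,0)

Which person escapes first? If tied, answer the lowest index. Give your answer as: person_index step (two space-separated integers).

Step 1: p0:(3,1)->(4,1) | p1:(2,0)->(3,0) | p2:(0,0)->(0,1)
Step 2: p0:(4,1)->(4,2)->EXIT | p1:(3,0)->(4,0) | p2:(0,1)->(0,2)
Step 3: p0:escaped | p1:(4,0)->(4,1) | p2:(0,2)->(0,3)
Step 4: p0:escaped | p1:(4,1)->(4,2)->EXIT | p2:(0,3)->(0,4)->EXIT
Exit steps: [2, 4, 4]
First to escape: p0 at step 2

Answer: 0 2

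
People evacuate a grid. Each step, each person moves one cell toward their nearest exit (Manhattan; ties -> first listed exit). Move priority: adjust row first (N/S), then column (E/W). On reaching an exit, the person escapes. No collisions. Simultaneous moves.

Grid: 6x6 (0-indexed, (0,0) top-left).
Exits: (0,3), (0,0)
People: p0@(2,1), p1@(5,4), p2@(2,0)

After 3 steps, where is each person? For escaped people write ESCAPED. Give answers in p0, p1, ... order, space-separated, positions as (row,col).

Step 1: p0:(2,1)->(1,1) | p1:(5,4)->(4,4) | p2:(2,0)->(1,0)
Step 2: p0:(1,1)->(0,1) | p1:(4,4)->(3,4) | p2:(1,0)->(0,0)->EXIT
Step 3: p0:(0,1)->(0,0)->EXIT | p1:(3,4)->(2,4) | p2:escaped

ESCAPED (2,4) ESCAPED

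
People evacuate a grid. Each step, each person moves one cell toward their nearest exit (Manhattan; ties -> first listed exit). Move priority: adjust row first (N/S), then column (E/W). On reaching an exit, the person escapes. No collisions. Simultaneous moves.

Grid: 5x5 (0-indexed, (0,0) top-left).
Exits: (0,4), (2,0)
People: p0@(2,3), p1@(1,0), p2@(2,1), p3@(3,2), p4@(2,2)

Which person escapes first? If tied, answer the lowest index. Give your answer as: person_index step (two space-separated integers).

Step 1: p0:(2,3)->(1,3) | p1:(1,0)->(2,0)->EXIT | p2:(2,1)->(2,0)->EXIT | p3:(3,2)->(2,2) | p4:(2,2)->(2,1)
Step 2: p0:(1,3)->(0,3) | p1:escaped | p2:escaped | p3:(2,2)->(2,1) | p4:(2,1)->(2,0)->EXIT
Step 3: p0:(0,3)->(0,4)->EXIT | p1:escaped | p2:escaped | p3:(2,1)->(2,0)->EXIT | p4:escaped
Exit steps: [3, 1, 1, 3, 2]
First to escape: p1 at step 1

Answer: 1 1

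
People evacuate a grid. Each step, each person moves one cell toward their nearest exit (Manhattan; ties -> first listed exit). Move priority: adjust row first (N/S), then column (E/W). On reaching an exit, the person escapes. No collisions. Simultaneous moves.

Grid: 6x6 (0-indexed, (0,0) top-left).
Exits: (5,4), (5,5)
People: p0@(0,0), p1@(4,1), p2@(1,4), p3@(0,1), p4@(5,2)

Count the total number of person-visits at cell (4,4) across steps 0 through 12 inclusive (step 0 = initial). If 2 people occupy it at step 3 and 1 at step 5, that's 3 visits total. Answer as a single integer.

Step 0: p0@(0,0) p1@(4,1) p2@(1,4) p3@(0,1) p4@(5,2) -> at (4,4): 0 [-], cum=0
Step 1: p0@(1,0) p1@(5,1) p2@(2,4) p3@(1,1) p4@(5,3) -> at (4,4): 0 [-], cum=0
Step 2: p0@(2,0) p1@(5,2) p2@(3,4) p3@(2,1) p4@ESC -> at (4,4): 0 [-], cum=0
Step 3: p0@(3,0) p1@(5,3) p2@(4,4) p3@(3,1) p4@ESC -> at (4,4): 1 [p2], cum=1
Step 4: p0@(4,0) p1@ESC p2@ESC p3@(4,1) p4@ESC -> at (4,4): 0 [-], cum=1
Step 5: p0@(5,0) p1@ESC p2@ESC p3@(5,1) p4@ESC -> at (4,4): 0 [-], cum=1
Step 6: p0@(5,1) p1@ESC p2@ESC p3@(5,2) p4@ESC -> at (4,4): 0 [-], cum=1
Step 7: p0@(5,2) p1@ESC p2@ESC p3@(5,3) p4@ESC -> at (4,4): 0 [-], cum=1
Step 8: p0@(5,3) p1@ESC p2@ESC p3@ESC p4@ESC -> at (4,4): 0 [-], cum=1
Step 9: p0@ESC p1@ESC p2@ESC p3@ESC p4@ESC -> at (4,4): 0 [-], cum=1
Total visits = 1

Answer: 1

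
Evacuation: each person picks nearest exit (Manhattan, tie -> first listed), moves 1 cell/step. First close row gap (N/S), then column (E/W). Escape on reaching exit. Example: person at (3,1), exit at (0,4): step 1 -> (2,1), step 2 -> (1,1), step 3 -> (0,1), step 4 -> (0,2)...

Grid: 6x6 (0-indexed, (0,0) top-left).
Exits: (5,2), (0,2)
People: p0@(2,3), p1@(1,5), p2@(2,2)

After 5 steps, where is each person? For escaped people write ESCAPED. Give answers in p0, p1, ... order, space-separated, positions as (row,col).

Step 1: p0:(2,3)->(1,3) | p1:(1,5)->(0,5) | p2:(2,2)->(1,2)
Step 2: p0:(1,3)->(0,3) | p1:(0,5)->(0,4) | p2:(1,2)->(0,2)->EXIT
Step 3: p0:(0,3)->(0,2)->EXIT | p1:(0,4)->(0,3) | p2:escaped
Step 4: p0:escaped | p1:(0,3)->(0,2)->EXIT | p2:escaped

ESCAPED ESCAPED ESCAPED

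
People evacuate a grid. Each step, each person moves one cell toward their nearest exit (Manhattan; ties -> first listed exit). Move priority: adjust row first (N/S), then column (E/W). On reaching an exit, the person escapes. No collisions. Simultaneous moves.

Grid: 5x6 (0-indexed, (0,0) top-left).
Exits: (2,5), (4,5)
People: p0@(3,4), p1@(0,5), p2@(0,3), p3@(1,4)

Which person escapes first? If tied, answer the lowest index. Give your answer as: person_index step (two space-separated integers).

Step 1: p0:(3,4)->(2,4) | p1:(0,5)->(1,5) | p2:(0,3)->(1,3) | p3:(1,4)->(2,4)
Step 2: p0:(2,4)->(2,5)->EXIT | p1:(1,5)->(2,5)->EXIT | p2:(1,3)->(2,3) | p3:(2,4)->(2,5)->EXIT
Step 3: p0:escaped | p1:escaped | p2:(2,3)->(2,4) | p3:escaped
Step 4: p0:escaped | p1:escaped | p2:(2,4)->(2,5)->EXIT | p3:escaped
Exit steps: [2, 2, 4, 2]
First to escape: p0 at step 2

Answer: 0 2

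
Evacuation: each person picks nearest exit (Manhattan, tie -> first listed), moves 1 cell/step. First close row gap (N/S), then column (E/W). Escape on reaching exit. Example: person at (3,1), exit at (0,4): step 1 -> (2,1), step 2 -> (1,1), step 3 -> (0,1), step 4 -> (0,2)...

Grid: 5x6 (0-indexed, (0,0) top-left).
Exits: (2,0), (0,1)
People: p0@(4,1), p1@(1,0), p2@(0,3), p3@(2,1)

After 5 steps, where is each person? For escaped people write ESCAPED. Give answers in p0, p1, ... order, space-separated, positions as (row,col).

Step 1: p0:(4,1)->(3,1) | p1:(1,0)->(2,0)->EXIT | p2:(0,3)->(0,2) | p3:(2,1)->(2,0)->EXIT
Step 2: p0:(3,1)->(2,1) | p1:escaped | p2:(0,2)->(0,1)->EXIT | p3:escaped
Step 3: p0:(2,1)->(2,0)->EXIT | p1:escaped | p2:escaped | p3:escaped

ESCAPED ESCAPED ESCAPED ESCAPED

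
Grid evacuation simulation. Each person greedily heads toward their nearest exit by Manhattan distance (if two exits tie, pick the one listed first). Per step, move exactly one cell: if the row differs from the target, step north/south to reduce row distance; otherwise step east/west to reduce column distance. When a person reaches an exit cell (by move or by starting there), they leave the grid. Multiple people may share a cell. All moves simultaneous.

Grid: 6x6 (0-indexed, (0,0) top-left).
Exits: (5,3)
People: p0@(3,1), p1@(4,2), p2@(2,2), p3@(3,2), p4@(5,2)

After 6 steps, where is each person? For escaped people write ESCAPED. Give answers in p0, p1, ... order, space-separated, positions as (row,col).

Step 1: p0:(3,1)->(4,1) | p1:(4,2)->(5,2) | p2:(2,2)->(3,2) | p3:(3,2)->(4,2) | p4:(5,2)->(5,3)->EXIT
Step 2: p0:(4,1)->(5,1) | p1:(5,2)->(5,3)->EXIT | p2:(3,2)->(4,2) | p3:(4,2)->(5,2) | p4:escaped
Step 3: p0:(5,1)->(5,2) | p1:escaped | p2:(4,2)->(5,2) | p3:(5,2)->(5,3)->EXIT | p4:escaped
Step 4: p0:(5,2)->(5,3)->EXIT | p1:escaped | p2:(5,2)->(5,3)->EXIT | p3:escaped | p4:escaped

ESCAPED ESCAPED ESCAPED ESCAPED ESCAPED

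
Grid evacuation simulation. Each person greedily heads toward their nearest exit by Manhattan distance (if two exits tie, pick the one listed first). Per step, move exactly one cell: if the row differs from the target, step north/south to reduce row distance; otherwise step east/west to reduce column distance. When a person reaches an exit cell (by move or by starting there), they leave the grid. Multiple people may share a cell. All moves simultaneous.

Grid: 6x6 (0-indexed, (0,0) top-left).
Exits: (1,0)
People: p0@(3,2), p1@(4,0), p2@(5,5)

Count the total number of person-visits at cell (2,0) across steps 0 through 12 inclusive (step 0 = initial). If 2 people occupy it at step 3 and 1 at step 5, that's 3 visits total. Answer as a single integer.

Step 0: p0@(3,2) p1@(4,0) p2@(5,5) -> at (2,0): 0 [-], cum=0
Step 1: p0@(2,2) p1@(3,0) p2@(4,5) -> at (2,0): 0 [-], cum=0
Step 2: p0@(1,2) p1@(2,0) p2@(3,5) -> at (2,0): 1 [p1], cum=1
Step 3: p0@(1,1) p1@ESC p2@(2,5) -> at (2,0): 0 [-], cum=1
Step 4: p0@ESC p1@ESC p2@(1,5) -> at (2,0): 0 [-], cum=1
Step 5: p0@ESC p1@ESC p2@(1,4) -> at (2,0): 0 [-], cum=1
Step 6: p0@ESC p1@ESC p2@(1,3) -> at (2,0): 0 [-], cum=1
Step 7: p0@ESC p1@ESC p2@(1,2) -> at (2,0): 0 [-], cum=1
Step 8: p0@ESC p1@ESC p2@(1,1) -> at (2,0): 0 [-], cum=1
Step 9: p0@ESC p1@ESC p2@ESC -> at (2,0): 0 [-], cum=1
Total visits = 1

Answer: 1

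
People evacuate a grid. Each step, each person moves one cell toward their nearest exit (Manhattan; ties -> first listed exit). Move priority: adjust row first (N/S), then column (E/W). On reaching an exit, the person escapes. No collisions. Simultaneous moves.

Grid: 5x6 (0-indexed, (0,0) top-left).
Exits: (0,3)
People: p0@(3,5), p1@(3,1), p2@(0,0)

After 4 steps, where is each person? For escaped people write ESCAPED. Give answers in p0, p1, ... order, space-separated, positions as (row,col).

Step 1: p0:(3,5)->(2,5) | p1:(3,1)->(2,1) | p2:(0,0)->(0,1)
Step 2: p0:(2,5)->(1,5) | p1:(2,1)->(1,1) | p2:(0,1)->(0,2)
Step 3: p0:(1,5)->(0,5) | p1:(1,1)->(0,1) | p2:(0,2)->(0,3)->EXIT
Step 4: p0:(0,5)->(0,4) | p1:(0,1)->(0,2) | p2:escaped

(0,4) (0,2) ESCAPED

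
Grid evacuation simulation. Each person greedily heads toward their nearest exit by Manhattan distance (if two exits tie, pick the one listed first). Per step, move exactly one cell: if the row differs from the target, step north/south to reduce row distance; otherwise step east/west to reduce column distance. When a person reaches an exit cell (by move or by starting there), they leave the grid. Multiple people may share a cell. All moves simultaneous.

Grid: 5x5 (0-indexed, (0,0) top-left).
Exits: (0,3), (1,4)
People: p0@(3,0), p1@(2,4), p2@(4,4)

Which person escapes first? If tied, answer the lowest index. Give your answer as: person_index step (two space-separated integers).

Answer: 1 1

Derivation:
Step 1: p0:(3,0)->(2,0) | p1:(2,4)->(1,4)->EXIT | p2:(4,4)->(3,4)
Step 2: p0:(2,0)->(1,0) | p1:escaped | p2:(3,4)->(2,4)
Step 3: p0:(1,0)->(0,0) | p1:escaped | p2:(2,4)->(1,4)->EXIT
Step 4: p0:(0,0)->(0,1) | p1:escaped | p2:escaped
Step 5: p0:(0,1)->(0,2) | p1:escaped | p2:escaped
Step 6: p0:(0,2)->(0,3)->EXIT | p1:escaped | p2:escaped
Exit steps: [6, 1, 3]
First to escape: p1 at step 1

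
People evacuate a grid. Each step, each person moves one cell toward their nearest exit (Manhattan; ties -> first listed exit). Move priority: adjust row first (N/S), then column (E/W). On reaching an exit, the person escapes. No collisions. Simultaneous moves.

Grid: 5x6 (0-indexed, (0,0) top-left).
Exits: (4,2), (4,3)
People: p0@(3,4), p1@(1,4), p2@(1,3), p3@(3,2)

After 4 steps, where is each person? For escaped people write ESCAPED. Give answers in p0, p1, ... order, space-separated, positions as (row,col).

Step 1: p0:(3,4)->(4,4) | p1:(1,4)->(2,4) | p2:(1,3)->(2,3) | p3:(3,2)->(4,2)->EXIT
Step 2: p0:(4,4)->(4,3)->EXIT | p1:(2,4)->(3,4) | p2:(2,3)->(3,3) | p3:escaped
Step 3: p0:escaped | p1:(3,4)->(4,4) | p2:(3,3)->(4,3)->EXIT | p3:escaped
Step 4: p0:escaped | p1:(4,4)->(4,3)->EXIT | p2:escaped | p3:escaped

ESCAPED ESCAPED ESCAPED ESCAPED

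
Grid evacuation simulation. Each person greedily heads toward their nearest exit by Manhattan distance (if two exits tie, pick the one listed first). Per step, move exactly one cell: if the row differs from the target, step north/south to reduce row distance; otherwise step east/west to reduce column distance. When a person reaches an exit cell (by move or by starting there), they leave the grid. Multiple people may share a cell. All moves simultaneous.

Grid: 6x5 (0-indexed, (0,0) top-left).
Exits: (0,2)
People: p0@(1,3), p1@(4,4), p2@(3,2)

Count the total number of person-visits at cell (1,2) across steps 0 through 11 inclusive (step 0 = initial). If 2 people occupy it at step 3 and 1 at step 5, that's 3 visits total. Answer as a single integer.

Step 0: p0@(1,3) p1@(4,4) p2@(3,2) -> at (1,2): 0 [-], cum=0
Step 1: p0@(0,3) p1@(3,4) p2@(2,2) -> at (1,2): 0 [-], cum=0
Step 2: p0@ESC p1@(2,4) p2@(1,2) -> at (1,2): 1 [p2], cum=1
Step 3: p0@ESC p1@(1,4) p2@ESC -> at (1,2): 0 [-], cum=1
Step 4: p0@ESC p1@(0,4) p2@ESC -> at (1,2): 0 [-], cum=1
Step 5: p0@ESC p1@(0,3) p2@ESC -> at (1,2): 0 [-], cum=1
Step 6: p0@ESC p1@ESC p2@ESC -> at (1,2): 0 [-], cum=1
Total visits = 1

Answer: 1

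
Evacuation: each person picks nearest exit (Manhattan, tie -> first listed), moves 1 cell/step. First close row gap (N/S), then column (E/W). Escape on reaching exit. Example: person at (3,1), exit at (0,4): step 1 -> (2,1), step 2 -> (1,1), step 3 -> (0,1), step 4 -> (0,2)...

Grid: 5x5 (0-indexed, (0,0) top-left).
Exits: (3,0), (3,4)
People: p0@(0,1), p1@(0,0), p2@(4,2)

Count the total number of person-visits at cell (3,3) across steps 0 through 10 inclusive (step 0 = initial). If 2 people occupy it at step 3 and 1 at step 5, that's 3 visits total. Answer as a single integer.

Answer: 0

Derivation:
Step 0: p0@(0,1) p1@(0,0) p2@(4,2) -> at (3,3): 0 [-], cum=0
Step 1: p0@(1,1) p1@(1,0) p2@(3,2) -> at (3,3): 0 [-], cum=0
Step 2: p0@(2,1) p1@(2,0) p2@(3,1) -> at (3,3): 0 [-], cum=0
Step 3: p0@(3,1) p1@ESC p2@ESC -> at (3,3): 0 [-], cum=0
Step 4: p0@ESC p1@ESC p2@ESC -> at (3,3): 0 [-], cum=0
Total visits = 0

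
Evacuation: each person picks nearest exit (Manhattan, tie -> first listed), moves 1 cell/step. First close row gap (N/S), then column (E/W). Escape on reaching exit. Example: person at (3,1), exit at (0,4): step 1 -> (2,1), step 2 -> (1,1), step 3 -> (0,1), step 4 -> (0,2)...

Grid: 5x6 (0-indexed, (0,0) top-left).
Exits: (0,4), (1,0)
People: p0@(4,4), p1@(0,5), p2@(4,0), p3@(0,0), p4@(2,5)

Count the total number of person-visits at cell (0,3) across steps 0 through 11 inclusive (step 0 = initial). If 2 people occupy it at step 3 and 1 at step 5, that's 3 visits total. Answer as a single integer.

Step 0: p0@(4,4) p1@(0,5) p2@(4,0) p3@(0,0) p4@(2,5) -> at (0,3): 0 [-], cum=0
Step 1: p0@(3,4) p1@ESC p2@(3,0) p3@ESC p4@(1,5) -> at (0,3): 0 [-], cum=0
Step 2: p0@(2,4) p1@ESC p2@(2,0) p3@ESC p4@(0,5) -> at (0,3): 0 [-], cum=0
Step 3: p0@(1,4) p1@ESC p2@ESC p3@ESC p4@ESC -> at (0,3): 0 [-], cum=0
Step 4: p0@ESC p1@ESC p2@ESC p3@ESC p4@ESC -> at (0,3): 0 [-], cum=0
Total visits = 0

Answer: 0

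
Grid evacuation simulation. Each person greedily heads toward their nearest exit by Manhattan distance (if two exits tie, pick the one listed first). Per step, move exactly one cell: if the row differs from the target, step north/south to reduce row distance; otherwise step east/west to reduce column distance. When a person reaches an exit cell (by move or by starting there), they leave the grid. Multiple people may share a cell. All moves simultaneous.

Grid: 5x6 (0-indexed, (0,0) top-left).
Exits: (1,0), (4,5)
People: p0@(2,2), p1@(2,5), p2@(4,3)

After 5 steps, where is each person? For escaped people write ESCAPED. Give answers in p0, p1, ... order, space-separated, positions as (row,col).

Step 1: p0:(2,2)->(1,2) | p1:(2,5)->(3,5) | p2:(4,3)->(4,4)
Step 2: p0:(1,2)->(1,1) | p1:(3,5)->(4,5)->EXIT | p2:(4,4)->(4,5)->EXIT
Step 3: p0:(1,1)->(1,0)->EXIT | p1:escaped | p2:escaped

ESCAPED ESCAPED ESCAPED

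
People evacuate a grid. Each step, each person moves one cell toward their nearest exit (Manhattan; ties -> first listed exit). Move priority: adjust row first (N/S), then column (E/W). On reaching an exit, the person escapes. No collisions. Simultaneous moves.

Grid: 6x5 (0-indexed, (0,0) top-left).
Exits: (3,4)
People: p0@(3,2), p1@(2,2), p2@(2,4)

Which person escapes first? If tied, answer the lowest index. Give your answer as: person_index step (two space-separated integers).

Step 1: p0:(3,2)->(3,3) | p1:(2,2)->(3,2) | p2:(2,4)->(3,4)->EXIT
Step 2: p0:(3,3)->(3,4)->EXIT | p1:(3,2)->(3,3) | p2:escaped
Step 3: p0:escaped | p1:(3,3)->(3,4)->EXIT | p2:escaped
Exit steps: [2, 3, 1]
First to escape: p2 at step 1

Answer: 2 1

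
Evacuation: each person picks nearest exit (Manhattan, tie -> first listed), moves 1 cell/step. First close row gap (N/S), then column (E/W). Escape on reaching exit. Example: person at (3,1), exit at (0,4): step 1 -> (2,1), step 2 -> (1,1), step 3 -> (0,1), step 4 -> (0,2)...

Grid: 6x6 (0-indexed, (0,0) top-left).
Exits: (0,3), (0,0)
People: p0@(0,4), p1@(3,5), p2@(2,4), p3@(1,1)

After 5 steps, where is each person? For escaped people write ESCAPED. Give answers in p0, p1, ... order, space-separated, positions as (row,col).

Step 1: p0:(0,4)->(0,3)->EXIT | p1:(3,5)->(2,5) | p2:(2,4)->(1,4) | p3:(1,1)->(0,1)
Step 2: p0:escaped | p1:(2,5)->(1,5) | p2:(1,4)->(0,4) | p3:(0,1)->(0,0)->EXIT
Step 3: p0:escaped | p1:(1,5)->(0,5) | p2:(0,4)->(0,3)->EXIT | p3:escaped
Step 4: p0:escaped | p1:(0,5)->(0,4) | p2:escaped | p3:escaped
Step 5: p0:escaped | p1:(0,4)->(0,3)->EXIT | p2:escaped | p3:escaped

ESCAPED ESCAPED ESCAPED ESCAPED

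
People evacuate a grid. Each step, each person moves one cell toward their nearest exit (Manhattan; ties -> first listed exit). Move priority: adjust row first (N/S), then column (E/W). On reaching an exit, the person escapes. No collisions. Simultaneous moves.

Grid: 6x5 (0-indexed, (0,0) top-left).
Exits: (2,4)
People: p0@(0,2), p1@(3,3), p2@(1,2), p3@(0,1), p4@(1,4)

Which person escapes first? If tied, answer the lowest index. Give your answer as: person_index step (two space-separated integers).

Step 1: p0:(0,2)->(1,2) | p1:(3,3)->(2,3) | p2:(1,2)->(2,2) | p3:(0,1)->(1,1) | p4:(1,4)->(2,4)->EXIT
Step 2: p0:(1,2)->(2,2) | p1:(2,3)->(2,4)->EXIT | p2:(2,2)->(2,3) | p3:(1,1)->(2,1) | p4:escaped
Step 3: p0:(2,2)->(2,3) | p1:escaped | p2:(2,3)->(2,4)->EXIT | p3:(2,1)->(2,2) | p4:escaped
Step 4: p0:(2,3)->(2,4)->EXIT | p1:escaped | p2:escaped | p3:(2,2)->(2,3) | p4:escaped
Step 5: p0:escaped | p1:escaped | p2:escaped | p3:(2,3)->(2,4)->EXIT | p4:escaped
Exit steps: [4, 2, 3, 5, 1]
First to escape: p4 at step 1

Answer: 4 1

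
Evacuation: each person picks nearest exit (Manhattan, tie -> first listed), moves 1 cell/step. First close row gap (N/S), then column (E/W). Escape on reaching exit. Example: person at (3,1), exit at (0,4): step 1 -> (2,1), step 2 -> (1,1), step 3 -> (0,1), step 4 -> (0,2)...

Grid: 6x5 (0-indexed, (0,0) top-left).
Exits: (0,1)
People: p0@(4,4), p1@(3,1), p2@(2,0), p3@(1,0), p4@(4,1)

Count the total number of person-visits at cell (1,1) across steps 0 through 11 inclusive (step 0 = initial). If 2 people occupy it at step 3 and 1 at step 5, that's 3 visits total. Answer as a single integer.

Step 0: p0@(4,4) p1@(3,1) p2@(2,0) p3@(1,0) p4@(4,1) -> at (1,1): 0 [-], cum=0
Step 1: p0@(3,4) p1@(2,1) p2@(1,0) p3@(0,0) p4@(3,1) -> at (1,1): 0 [-], cum=0
Step 2: p0@(2,4) p1@(1,1) p2@(0,0) p3@ESC p4@(2,1) -> at (1,1): 1 [p1], cum=1
Step 3: p0@(1,4) p1@ESC p2@ESC p3@ESC p4@(1,1) -> at (1,1): 1 [p4], cum=2
Step 4: p0@(0,4) p1@ESC p2@ESC p3@ESC p4@ESC -> at (1,1): 0 [-], cum=2
Step 5: p0@(0,3) p1@ESC p2@ESC p3@ESC p4@ESC -> at (1,1): 0 [-], cum=2
Step 6: p0@(0,2) p1@ESC p2@ESC p3@ESC p4@ESC -> at (1,1): 0 [-], cum=2
Step 7: p0@ESC p1@ESC p2@ESC p3@ESC p4@ESC -> at (1,1): 0 [-], cum=2
Total visits = 2

Answer: 2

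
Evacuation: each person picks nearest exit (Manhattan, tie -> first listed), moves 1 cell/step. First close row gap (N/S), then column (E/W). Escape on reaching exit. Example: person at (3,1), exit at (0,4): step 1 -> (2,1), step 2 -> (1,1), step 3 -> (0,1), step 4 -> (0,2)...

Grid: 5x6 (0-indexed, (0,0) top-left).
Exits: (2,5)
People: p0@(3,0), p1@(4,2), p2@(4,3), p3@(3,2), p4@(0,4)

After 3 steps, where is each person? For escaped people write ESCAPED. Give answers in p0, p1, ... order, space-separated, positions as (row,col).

Step 1: p0:(3,0)->(2,0) | p1:(4,2)->(3,2) | p2:(4,3)->(3,3) | p3:(3,2)->(2,2) | p4:(0,4)->(1,4)
Step 2: p0:(2,0)->(2,1) | p1:(3,2)->(2,2) | p2:(3,3)->(2,3) | p3:(2,2)->(2,3) | p4:(1,4)->(2,4)
Step 3: p0:(2,1)->(2,2) | p1:(2,2)->(2,3) | p2:(2,3)->(2,4) | p3:(2,3)->(2,4) | p4:(2,4)->(2,5)->EXIT

(2,2) (2,3) (2,4) (2,4) ESCAPED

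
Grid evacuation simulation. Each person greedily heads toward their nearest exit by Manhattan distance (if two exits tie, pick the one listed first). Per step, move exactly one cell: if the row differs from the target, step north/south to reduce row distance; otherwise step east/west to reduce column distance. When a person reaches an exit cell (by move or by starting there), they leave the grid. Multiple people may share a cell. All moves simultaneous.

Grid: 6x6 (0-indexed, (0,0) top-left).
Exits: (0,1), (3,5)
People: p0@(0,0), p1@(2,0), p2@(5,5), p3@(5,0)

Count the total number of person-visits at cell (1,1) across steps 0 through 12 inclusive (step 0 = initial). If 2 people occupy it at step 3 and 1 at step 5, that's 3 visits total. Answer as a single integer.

Answer: 0

Derivation:
Step 0: p0@(0,0) p1@(2,0) p2@(5,5) p3@(5,0) -> at (1,1): 0 [-], cum=0
Step 1: p0@ESC p1@(1,0) p2@(4,5) p3@(4,0) -> at (1,1): 0 [-], cum=0
Step 2: p0@ESC p1@(0,0) p2@ESC p3@(3,0) -> at (1,1): 0 [-], cum=0
Step 3: p0@ESC p1@ESC p2@ESC p3@(2,0) -> at (1,1): 0 [-], cum=0
Step 4: p0@ESC p1@ESC p2@ESC p3@(1,0) -> at (1,1): 0 [-], cum=0
Step 5: p0@ESC p1@ESC p2@ESC p3@(0,0) -> at (1,1): 0 [-], cum=0
Step 6: p0@ESC p1@ESC p2@ESC p3@ESC -> at (1,1): 0 [-], cum=0
Total visits = 0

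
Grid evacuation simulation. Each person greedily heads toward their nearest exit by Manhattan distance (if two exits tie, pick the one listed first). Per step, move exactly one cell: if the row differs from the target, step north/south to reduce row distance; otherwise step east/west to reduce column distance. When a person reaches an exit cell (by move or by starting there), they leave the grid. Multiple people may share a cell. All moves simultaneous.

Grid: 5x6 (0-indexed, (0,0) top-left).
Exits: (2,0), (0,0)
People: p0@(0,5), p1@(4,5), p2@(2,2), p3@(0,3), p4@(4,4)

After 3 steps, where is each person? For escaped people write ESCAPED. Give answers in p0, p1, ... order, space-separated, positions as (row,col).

Step 1: p0:(0,5)->(0,4) | p1:(4,5)->(3,5) | p2:(2,2)->(2,1) | p3:(0,3)->(0,2) | p4:(4,4)->(3,4)
Step 2: p0:(0,4)->(0,3) | p1:(3,5)->(2,5) | p2:(2,1)->(2,0)->EXIT | p3:(0,2)->(0,1) | p4:(3,4)->(2,4)
Step 3: p0:(0,3)->(0,2) | p1:(2,5)->(2,4) | p2:escaped | p3:(0,1)->(0,0)->EXIT | p4:(2,4)->(2,3)

(0,2) (2,4) ESCAPED ESCAPED (2,3)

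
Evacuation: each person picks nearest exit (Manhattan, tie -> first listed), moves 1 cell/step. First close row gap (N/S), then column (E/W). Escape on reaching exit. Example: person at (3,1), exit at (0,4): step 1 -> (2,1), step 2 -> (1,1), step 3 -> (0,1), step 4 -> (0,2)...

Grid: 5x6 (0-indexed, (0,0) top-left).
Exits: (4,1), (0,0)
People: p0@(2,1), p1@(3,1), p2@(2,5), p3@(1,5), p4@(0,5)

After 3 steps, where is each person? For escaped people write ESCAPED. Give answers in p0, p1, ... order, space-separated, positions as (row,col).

Step 1: p0:(2,1)->(3,1) | p1:(3,1)->(4,1)->EXIT | p2:(2,5)->(3,5) | p3:(1,5)->(0,5) | p4:(0,5)->(0,4)
Step 2: p0:(3,1)->(4,1)->EXIT | p1:escaped | p2:(3,5)->(4,5) | p3:(0,5)->(0,4) | p4:(0,4)->(0,3)
Step 3: p0:escaped | p1:escaped | p2:(4,5)->(4,4) | p3:(0,4)->(0,3) | p4:(0,3)->(0,2)

ESCAPED ESCAPED (4,4) (0,3) (0,2)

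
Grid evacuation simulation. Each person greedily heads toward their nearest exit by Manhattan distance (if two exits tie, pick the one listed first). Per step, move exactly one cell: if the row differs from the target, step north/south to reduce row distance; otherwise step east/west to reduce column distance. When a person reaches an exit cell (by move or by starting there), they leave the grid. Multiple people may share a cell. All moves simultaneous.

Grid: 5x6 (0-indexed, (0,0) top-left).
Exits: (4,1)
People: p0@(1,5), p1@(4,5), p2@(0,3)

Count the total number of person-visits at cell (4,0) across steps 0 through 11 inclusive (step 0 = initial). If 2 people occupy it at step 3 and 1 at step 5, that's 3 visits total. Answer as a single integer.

Answer: 0

Derivation:
Step 0: p0@(1,5) p1@(4,5) p2@(0,3) -> at (4,0): 0 [-], cum=0
Step 1: p0@(2,5) p1@(4,4) p2@(1,3) -> at (4,0): 0 [-], cum=0
Step 2: p0@(3,5) p1@(4,3) p2@(2,3) -> at (4,0): 0 [-], cum=0
Step 3: p0@(4,5) p1@(4,2) p2@(3,3) -> at (4,0): 0 [-], cum=0
Step 4: p0@(4,4) p1@ESC p2@(4,3) -> at (4,0): 0 [-], cum=0
Step 5: p0@(4,3) p1@ESC p2@(4,2) -> at (4,0): 0 [-], cum=0
Step 6: p0@(4,2) p1@ESC p2@ESC -> at (4,0): 0 [-], cum=0
Step 7: p0@ESC p1@ESC p2@ESC -> at (4,0): 0 [-], cum=0
Total visits = 0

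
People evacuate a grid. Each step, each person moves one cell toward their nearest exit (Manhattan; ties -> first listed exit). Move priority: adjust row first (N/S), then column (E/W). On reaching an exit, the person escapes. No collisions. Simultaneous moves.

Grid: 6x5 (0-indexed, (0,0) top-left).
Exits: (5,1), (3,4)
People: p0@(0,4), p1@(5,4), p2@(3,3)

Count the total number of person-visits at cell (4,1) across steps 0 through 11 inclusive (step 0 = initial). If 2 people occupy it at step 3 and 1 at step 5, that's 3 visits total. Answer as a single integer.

Answer: 0

Derivation:
Step 0: p0@(0,4) p1@(5,4) p2@(3,3) -> at (4,1): 0 [-], cum=0
Step 1: p0@(1,4) p1@(4,4) p2@ESC -> at (4,1): 0 [-], cum=0
Step 2: p0@(2,4) p1@ESC p2@ESC -> at (4,1): 0 [-], cum=0
Step 3: p0@ESC p1@ESC p2@ESC -> at (4,1): 0 [-], cum=0
Total visits = 0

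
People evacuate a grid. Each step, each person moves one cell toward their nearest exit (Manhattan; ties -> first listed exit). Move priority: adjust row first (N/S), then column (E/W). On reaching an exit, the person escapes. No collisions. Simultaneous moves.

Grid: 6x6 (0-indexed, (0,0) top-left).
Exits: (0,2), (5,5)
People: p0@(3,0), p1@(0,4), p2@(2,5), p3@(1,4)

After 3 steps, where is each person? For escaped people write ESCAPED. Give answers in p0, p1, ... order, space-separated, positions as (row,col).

Step 1: p0:(3,0)->(2,0) | p1:(0,4)->(0,3) | p2:(2,5)->(3,5) | p3:(1,4)->(0,4)
Step 2: p0:(2,0)->(1,0) | p1:(0,3)->(0,2)->EXIT | p2:(3,5)->(4,5) | p3:(0,4)->(0,3)
Step 3: p0:(1,0)->(0,0) | p1:escaped | p2:(4,5)->(5,5)->EXIT | p3:(0,3)->(0,2)->EXIT

(0,0) ESCAPED ESCAPED ESCAPED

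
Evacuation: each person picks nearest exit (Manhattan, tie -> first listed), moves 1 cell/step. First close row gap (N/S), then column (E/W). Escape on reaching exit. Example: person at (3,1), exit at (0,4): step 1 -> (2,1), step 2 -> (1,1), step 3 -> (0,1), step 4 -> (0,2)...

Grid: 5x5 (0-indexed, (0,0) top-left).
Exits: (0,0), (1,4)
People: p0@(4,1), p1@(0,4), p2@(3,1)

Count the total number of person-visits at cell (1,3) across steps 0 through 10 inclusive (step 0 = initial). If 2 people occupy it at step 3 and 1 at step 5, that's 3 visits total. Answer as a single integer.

Answer: 0

Derivation:
Step 0: p0@(4,1) p1@(0,4) p2@(3,1) -> at (1,3): 0 [-], cum=0
Step 1: p0@(3,1) p1@ESC p2@(2,1) -> at (1,3): 0 [-], cum=0
Step 2: p0@(2,1) p1@ESC p2@(1,1) -> at (1,3): 0 [-], cum=0
Step 3: p0@(1,1) p1@ESC p2@(0,1) -> at (1,3): 0 [-], cum=0
Step 4: p0@(0,1) p1@ESC p2@ESC -> at (1,3): 0 [-], cum=0
Step 5: p0@ESC p1@ESC p2@ESC -> at (1,3): 0 [-], cum=0
Total visits = 0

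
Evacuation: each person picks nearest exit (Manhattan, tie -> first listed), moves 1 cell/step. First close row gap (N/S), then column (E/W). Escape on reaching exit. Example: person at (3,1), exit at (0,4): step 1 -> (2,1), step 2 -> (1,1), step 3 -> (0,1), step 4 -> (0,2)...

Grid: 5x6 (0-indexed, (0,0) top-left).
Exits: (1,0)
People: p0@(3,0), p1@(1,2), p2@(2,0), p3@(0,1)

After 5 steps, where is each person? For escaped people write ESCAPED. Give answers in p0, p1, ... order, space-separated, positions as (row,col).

Step 1: p0:(3,0)->(2,0) | p1:(1,2)->(1,1) | p2:(2,0)->(1,0)->EXIT | p3:(0,1)->(1,1)
Step 2: p0:(2,0)->(1,0)->EXIT | p1:(1,1)->(1,0)->EXIT | p2:escaped | p3:(1,1)->(1,0)->EXIT

ESCAPED ESCAPED ESCAPED ESCAPED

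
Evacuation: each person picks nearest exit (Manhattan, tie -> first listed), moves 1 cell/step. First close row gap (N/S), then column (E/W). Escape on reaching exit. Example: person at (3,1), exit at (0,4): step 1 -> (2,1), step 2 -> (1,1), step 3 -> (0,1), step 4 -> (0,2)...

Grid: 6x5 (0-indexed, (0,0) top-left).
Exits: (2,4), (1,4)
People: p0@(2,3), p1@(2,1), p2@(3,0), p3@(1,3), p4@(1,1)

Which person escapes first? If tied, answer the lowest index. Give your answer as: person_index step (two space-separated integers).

Answer: 0 1

Derivation:
Step 1: p0:(2,3)->(2,4)->EXIT | p1:(2,1)->(2,2) | p2:(3,0)->(2,0) | p3:(1,3)->(1,4)->EXIT | p4:(1,1)->(1,2)
Step 2: p0:escaped | p1:(2,2)->(2,3) | p2:(2,0)->(2,1) | p3:escaped | p4:(1,2)->(1,3)
Step 3: p0:escaped | p1:(2,3)->(2,4)->EXIT | p2:(2,1)->(2,2) | p3:escaped | p4:(1,3)->(1,4)->EXIT
Step 4: p0:escaped | p1:escaped | p2:(2,2)->(2,3) | p3:escaped | p4:escaped
Step 5: p0:escaped | p1:escaped | p2:(2,3)->(2,4)->EXIT | p3:escaped | p4:escaped
Exit steps: [1, 3, 5, 1, 3]
First to escape: p0 at step 1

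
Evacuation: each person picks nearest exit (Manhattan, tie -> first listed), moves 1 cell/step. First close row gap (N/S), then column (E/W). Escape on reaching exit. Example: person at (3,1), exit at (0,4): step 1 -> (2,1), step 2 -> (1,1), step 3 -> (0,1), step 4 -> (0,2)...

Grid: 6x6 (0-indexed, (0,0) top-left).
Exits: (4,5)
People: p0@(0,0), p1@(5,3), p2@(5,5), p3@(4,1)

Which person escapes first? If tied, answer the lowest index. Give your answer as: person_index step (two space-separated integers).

Step 1: p0:(0,0)->(1,0) | p1:(5,3)->(4,3) | p2:(5,5)->(4,5)->EXIT | p3:(4,1)->(4,2)
Step 2: p0:(1,0)->(2,0) | p1:(4,3)->(4,4) | p2:escaped | p3:(4,2)->(4,3)
Step 3: p0:(2,0)->(3,0) | p1:(4,4)->(4,5)->EXIT | p2:escaped | p3:(4,3)->(4,4)
Step 4: p0:(3,0)->(4,0) | p1:escaped | p2:escaped | p3:(4,4)->(4,5)->EXIT
Step 5: p0:(4,0)->(4,1) | p1:escaped | p2:escaped | p3:escaped
Step 6: p0:(4,1)->(4,2) | p1:escaped | p2:escaped | p3:escaped
Step 7: p0:(4,2)->(4,3) | p1:escaped | p2:escaped | p3:escaped
Step 8: p0:(4,3)->(4,4) | p1:escaped | p2:escaped | p3:escaped
Step 9: p0:(4,4)->(4,5)->EXIT | p1:escaped | p2:escaped | p3:escaped
Exit steps: [9, 3, 1, 4]
First to escape: p2 at step 1

Answer: 2 1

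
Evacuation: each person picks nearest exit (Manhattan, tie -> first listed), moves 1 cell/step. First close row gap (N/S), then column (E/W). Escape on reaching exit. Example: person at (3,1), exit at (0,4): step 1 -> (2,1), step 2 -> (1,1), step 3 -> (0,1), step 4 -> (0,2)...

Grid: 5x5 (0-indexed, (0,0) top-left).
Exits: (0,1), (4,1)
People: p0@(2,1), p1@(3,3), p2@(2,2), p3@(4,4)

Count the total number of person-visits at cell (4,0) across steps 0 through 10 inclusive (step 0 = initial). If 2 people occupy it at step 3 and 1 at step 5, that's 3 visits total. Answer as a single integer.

Answer: 0

Derivation:
Step 0: p0@(2,1) p1@(3,3) p2@(2,2) p3@(4,4) -> at (4,0): 0 [-], cum=0
Step 1: p0@(1,1) p1@(4,3) p2@(1,2) p3@(4,3) -> at (4,0): 0 [-], cum=0
Step 2: p0@ESC p1@(4,2) p2@(0,2) p3@(4,2) -> at (4,0): 0 [-], cum=0
Step 3: p0@ESC p1@ESC p2@ESC p3@ESC -> at (4,0): 0 [-], cum=0
Total visits = 0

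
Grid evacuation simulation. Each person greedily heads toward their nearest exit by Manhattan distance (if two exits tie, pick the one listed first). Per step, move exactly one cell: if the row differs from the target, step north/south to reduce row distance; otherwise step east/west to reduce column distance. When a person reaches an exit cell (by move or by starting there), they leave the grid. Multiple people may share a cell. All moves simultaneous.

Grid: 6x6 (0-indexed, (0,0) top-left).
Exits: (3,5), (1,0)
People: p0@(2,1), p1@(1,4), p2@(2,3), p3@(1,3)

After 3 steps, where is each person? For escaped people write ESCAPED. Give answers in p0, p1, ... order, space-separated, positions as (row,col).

Step 1: p0:(2,1)->(1,1) | p1:(1,4)->(2,4) | p2:(2,3)->(3,3) | p3:(1,3)->(1,2)
Step 2: p0:(1,1)->(1,0)->EXIT | p1:(2,4)->(3,4) | p2:(3,3)->(3,4) | p3:(1,2)->(1,1)
Step 3: p0:escaped | p1:(3,4)->(3,5)->EXIT | p2:(3,4)->(3,5)->EXIT | p3:(1,1)->(1,0)->EXIT

ESCAPED ESCAPED ESCAPED ESCAPED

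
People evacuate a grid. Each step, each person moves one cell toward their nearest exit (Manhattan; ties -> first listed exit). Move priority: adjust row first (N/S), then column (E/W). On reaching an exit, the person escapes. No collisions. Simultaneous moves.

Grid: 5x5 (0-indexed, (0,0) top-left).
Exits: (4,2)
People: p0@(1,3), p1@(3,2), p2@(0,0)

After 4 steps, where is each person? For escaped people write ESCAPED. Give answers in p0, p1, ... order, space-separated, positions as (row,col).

Step 1: p0:(1,3)->(2,3) | p1:(3,2)->(4,2)->EXIT | p2:(0,0)->(1,0)
Step 2: p0:(2,3)->(3,3) | p1:escaped | p2:(1,0)->(2,0)
Step 3: p0:(3,3)->(4,3) | p1:escaped | p2:(2,0)->(3,0)
Step 4: p0:(4,3)->(4,2)->EXIT | p1:escaped | p2:(3,0)->(4,0)

ESCAPED ESCAPED (4,0)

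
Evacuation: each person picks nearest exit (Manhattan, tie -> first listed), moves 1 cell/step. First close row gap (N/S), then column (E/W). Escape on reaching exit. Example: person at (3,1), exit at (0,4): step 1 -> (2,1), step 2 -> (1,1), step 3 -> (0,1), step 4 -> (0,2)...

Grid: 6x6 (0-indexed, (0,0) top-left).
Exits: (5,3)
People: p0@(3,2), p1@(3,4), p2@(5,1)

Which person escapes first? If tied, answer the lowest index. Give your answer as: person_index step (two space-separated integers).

Answer: 2 2

Derivation:
Step 1: p0:(3,2)->(4,2) | p1:(3,4)->(4,4) | p2:(5,1)->(5,2)
Step 2: p0:(4,2)->(5,2) | p1:(4,4)->(5,4) | p2:(5,2)->(5,3)->EXIT
Step 3: p0:(5,2)->(5,3)->EXIT | p1:(5,4)->(5,3)->EXIT | p2:escaped
Exit steps: [3, 3, 2]
First to escape: p2 at step 2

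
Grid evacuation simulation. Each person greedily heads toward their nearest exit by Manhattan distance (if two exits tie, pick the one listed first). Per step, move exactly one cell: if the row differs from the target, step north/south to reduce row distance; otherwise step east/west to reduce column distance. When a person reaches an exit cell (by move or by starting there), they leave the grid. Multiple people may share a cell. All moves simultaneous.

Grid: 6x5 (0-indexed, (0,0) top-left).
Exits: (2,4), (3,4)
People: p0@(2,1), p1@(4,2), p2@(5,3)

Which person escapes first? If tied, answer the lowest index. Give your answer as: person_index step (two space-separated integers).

Step 1: p0:(2,1)->(2,2) | p1:(4,2)->(3,2) | p2:(5,3)->(4,3)
Step 2: p0:(2,2)->(2,3) | p1:(3,2)->(3,3) | p2:(4,3)->(3,3)
Step 3: p0:(2,3)->(2,4)->EXIT | p1:(3,3)->(3,4)->EXIT | p2:(3,3)->(3,4)->EXIT
Exit steps: [3, 3, 3]
First to escape: p0 at step 3

Answer: 0 3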